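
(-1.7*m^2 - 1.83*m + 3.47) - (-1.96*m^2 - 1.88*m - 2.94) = 0.26*m^2 + 0.0499999999999998*m + 6.41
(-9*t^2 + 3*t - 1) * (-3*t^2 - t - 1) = 27*t^4 + 9*t^2 - 2*t + 1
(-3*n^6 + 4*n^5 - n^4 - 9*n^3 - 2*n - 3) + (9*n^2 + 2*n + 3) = -3*n^6 + 4*n^5 - n^4 - 9*n^3 + 9*n^2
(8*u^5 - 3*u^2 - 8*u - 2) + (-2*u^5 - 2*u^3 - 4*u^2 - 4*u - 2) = 6*u^5 - 2*u^3 - 7*u^2 - 12*u - 4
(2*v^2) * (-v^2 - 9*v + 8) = -2*v^4 - 18*v^3 + 16*v^2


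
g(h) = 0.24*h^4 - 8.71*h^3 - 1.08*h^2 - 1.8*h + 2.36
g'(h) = 0.96*h^3 - 26.13*h^2 - 2.16*h - 1.8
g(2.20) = -93.95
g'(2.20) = -122.80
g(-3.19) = 304.71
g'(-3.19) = -291.97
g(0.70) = -2.36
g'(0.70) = -15.79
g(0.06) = 2.25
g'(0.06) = -2.02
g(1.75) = -48.53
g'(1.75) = -80.46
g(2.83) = -193.40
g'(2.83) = -195.43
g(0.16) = 2.01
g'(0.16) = -2.81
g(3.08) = -246.32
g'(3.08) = -228.28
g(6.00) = -1617.64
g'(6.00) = -748.08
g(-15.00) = 41332.61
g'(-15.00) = -9088.65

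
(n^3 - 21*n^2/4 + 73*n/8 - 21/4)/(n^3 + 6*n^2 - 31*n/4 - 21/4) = (4*n^2 - 15*n + 14)/(2*(2*n^2 + 15*n + 7))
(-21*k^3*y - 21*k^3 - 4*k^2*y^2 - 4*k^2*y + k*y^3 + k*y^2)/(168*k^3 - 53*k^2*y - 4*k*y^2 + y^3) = k*(-21*k^2*y - 21*k^2 - 4*k*y^2 - 4*k*y + y^3 + y^2)/(168*k^3 - 53*k^2*y - 4*k*y^2 + y^3)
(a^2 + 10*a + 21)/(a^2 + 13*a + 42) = (a + 3)/(a + 6)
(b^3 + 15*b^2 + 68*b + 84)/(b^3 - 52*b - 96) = (b + 7)/(b - 8)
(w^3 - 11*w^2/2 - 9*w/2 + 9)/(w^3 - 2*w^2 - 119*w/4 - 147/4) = 2*(w^2 - 7*w + 6)/(2*w^2 - 7*w - 49)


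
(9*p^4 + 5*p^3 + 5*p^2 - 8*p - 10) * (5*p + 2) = 45*p^5 + 43*p^4 + 35*p^3 - 30*p^2 - 66*p - 20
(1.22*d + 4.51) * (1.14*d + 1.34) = 1.3908*d^2 + 6.7762*d + 6.0434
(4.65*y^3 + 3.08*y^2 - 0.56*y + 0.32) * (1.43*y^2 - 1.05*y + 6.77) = 6.6495*y^5 - 0.4781*y^4 + 27.4457*y^3 + 21.8972*y^2 - 4.1272*y + 2.1664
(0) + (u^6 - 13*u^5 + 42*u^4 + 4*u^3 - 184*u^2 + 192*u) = u^6 - 13*u^5 + 42*u^4 + 4*u^3 - 184*u^2 + 192*u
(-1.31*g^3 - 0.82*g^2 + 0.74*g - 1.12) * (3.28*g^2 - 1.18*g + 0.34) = -4.2968*g^5 - 1.1438*g^4 + 2.9494*g^3 - 4.8256*g^2 + 1.5732*g - 0.3808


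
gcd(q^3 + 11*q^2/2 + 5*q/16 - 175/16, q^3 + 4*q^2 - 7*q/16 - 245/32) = q^2 + q/2 - 35/16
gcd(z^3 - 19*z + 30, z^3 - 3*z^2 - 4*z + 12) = z^2 - 5*z + 6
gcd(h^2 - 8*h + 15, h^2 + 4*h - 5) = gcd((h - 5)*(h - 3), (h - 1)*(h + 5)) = 1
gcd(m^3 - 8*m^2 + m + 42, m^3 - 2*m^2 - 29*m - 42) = m^2 - 5*m - 14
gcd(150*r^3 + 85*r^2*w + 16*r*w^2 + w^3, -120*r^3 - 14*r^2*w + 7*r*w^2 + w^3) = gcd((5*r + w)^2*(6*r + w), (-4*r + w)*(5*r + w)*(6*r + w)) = 30*r^2 + 11*r*w + w^2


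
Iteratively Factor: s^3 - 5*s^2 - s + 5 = (s - 5)*(s^2 - 1) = (s - 5)*(s + 1)*(s - 1)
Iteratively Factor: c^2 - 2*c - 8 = (c + 2)*(c - 4)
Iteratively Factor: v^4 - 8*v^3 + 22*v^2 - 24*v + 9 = (v - 1)*(v^3 - 7*v^2 + 15*v - 9) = (v - 3)*(v - 1)*(v^2 - 4*v + 3) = (v - 3)*(v - 1)^2*(v - 3)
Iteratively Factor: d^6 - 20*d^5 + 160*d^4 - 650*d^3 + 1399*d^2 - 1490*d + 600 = (d - 3)*(d^5 - 17*d^4 + 109*d^3 - 323*d^2 + 430*d - 200) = (d - 5)*(d - 3)*(d^4 - 12*d^3 + 49*d^2 - 78*d + 40) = (d - 5)*(d - 4)*(d - 3)*(d^3 - 8*d^2 + 17*d - 10) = (d - 5)^2*(d - 4)*(d - 3)*(d^2 - 3*d + 2) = (d - 5)^2*(d - 4)*(d - 3)*(d - 1)*(d - 2)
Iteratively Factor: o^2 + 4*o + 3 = (o + 3)*(o + 1)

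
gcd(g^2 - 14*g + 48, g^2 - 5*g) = 1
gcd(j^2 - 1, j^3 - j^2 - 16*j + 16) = j - 1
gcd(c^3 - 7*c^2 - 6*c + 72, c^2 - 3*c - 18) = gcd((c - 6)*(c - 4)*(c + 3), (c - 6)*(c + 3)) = c^2 - 3*c - 18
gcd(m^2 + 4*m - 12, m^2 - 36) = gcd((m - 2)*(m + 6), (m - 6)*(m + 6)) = m + 6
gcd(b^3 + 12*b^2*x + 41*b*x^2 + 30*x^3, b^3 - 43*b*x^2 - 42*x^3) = b^2 + 7*b*x + 6*x^2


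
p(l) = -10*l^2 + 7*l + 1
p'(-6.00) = 127.00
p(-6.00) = -401.00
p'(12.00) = -233.00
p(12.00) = -1355.00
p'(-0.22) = 11.40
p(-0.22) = -1.02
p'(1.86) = -30.20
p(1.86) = -20.58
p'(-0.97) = 26.40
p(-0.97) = -15.20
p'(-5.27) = 112.40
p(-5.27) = -313.62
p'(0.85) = -10.00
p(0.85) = -0.27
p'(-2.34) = 53.80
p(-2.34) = -70.14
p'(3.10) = -55.00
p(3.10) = -73.40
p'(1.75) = -28.00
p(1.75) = -17.38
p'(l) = 7 - 20*l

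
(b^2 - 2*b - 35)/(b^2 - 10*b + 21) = (b + 5)/(b - 3)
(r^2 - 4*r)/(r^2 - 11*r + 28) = r/(r - 7)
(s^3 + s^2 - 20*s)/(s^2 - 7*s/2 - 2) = 2*s*(s + 5)/(2*s + 1)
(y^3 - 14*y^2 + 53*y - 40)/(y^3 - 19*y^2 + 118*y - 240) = (y - 1)/(y - 6)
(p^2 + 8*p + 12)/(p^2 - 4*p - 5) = (p^2 + 8*p + 12)/(p^2 - 4*p - 5)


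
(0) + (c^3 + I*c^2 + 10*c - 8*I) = c^3 + I*c^2 + 10*c - 8*I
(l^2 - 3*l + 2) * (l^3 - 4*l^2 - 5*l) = l^5 - 7*l^4 + 9*l^3 + 7*l^2 - 10*l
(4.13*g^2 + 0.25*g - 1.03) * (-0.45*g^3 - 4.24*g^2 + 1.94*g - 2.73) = -1.8585*g^5 - 17.6237*g^4 + 7.4157*g^3 - 6.4227*g^2 - 2.6807*g + 2.8119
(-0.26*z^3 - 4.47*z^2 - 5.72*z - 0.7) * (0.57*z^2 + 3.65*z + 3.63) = -0.1482*z^5 - 3.4969*z^4 - 20.5197*z^3 - 37.5031*z^2 - 23.3186*z - 2.541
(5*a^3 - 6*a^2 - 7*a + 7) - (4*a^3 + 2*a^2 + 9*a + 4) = a^3 - 8*a^2 - 16*a + 3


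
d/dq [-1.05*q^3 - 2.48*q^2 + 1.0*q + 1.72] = -3.15*q^2 - 4.96*q + 1.0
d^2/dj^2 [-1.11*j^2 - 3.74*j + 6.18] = -2.22000000000000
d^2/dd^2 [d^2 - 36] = 2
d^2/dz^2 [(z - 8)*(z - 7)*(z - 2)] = 6*z - 34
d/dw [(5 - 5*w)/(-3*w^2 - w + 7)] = 5*(3*w^2 + w - (w - 1)*(6*w + 1) - 7)/(3*w^2 + w - 7)^2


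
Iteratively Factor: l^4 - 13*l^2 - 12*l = (l - 4)*(l^3 + 4*l^2 + 3*l) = (l - 4)*(l + 1)*(l^2 + 3*l) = l*(l - 4)*(l + 1)*(l + 3)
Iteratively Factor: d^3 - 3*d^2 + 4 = (d - 2)*(d^2 - d - 2) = (d - 2)^2*(d + 1)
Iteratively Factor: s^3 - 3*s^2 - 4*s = (s)*(s^2 - 3*s - 4) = s*(s + 1)*(s - 4)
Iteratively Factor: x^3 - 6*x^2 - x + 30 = (x + 2)*(x^2 - 8*x + 15) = (x - 5)*(x + 2)*(x - 3)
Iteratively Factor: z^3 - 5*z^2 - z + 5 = (z - 5)*(z^2 - 1) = (z - 5)*(z + 1)*(z - 1)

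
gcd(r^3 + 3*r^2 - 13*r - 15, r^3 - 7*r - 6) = r^2 - 2*r - 3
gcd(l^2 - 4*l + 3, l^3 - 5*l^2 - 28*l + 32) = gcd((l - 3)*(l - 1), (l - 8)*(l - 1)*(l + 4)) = l - 1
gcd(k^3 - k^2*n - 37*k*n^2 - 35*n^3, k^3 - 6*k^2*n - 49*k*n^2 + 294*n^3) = k - 7*n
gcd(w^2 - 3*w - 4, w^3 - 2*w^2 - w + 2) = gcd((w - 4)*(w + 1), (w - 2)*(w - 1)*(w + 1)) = w + 1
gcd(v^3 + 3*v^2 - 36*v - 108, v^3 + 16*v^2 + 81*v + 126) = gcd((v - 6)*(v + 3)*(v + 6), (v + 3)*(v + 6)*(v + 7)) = v^2 + 9*v + 18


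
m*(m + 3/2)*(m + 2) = m^3 + 7*m^2/2 + 3*m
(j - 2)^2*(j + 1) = j^3 - 3*j^2 + 4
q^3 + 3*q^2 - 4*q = q*(q - 1)*(q + 4)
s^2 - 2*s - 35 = (s - 7)*(s + 5)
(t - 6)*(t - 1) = t^2 - 7*t + 6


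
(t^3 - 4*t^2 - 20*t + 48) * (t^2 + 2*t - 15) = t^5 - 2*t^4 - 43*t^3 + 68*t^2 + 396*t - 720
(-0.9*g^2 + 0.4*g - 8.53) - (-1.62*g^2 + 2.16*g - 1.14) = 0.72*g^2 - 1.76*g - 7.39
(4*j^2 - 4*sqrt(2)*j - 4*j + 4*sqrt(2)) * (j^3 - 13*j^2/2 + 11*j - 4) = 4*j^5 - 30*j^4 - 4*sqrt(2)*j^4 + 30*sqrt(2)*j^3 + 70*j^3 - 70*sqrt(2)*j^2 - 60*j^2 + 16*j + 60*sqrt(2)*j - 16*sqrt(2)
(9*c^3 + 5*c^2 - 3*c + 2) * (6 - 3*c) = -27*c^4 + 39*c^3 + 39*c^2 - 24*c + 12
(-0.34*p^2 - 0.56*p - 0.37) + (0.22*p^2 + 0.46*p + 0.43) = -0.12*p^2 - 0.1*p + 0.06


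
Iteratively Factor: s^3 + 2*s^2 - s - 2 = (s + 1)*(s^2 + s - 2) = (s + 1)*(s + 2)*(s - 1)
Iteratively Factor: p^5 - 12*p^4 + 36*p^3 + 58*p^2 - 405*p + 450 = (p + 3)*(p^4 - 15*p^3 + 81*p^2 - 185*p + 150) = (p - 5)*(p + 3)*(p^3 - 10*p^2 + 31*p - 30) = (p - 5)*(p - 3)*(p + 3)*(p^2 - 7*p + 10) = (p - 5)*(p - 3)*(p - 2)*(p + 3)*(p - 5)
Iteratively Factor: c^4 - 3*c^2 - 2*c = (c + 1)*(c^3 - c^2 - 2*c) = c*(c + 1)*(c^2 - c - 2) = c*(c - 2)*(c + 1)*(c + 1)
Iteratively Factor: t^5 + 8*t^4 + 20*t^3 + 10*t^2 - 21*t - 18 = (t - 1)*(t^4 + 9*t^3 + 29*t^2 + 39*t + 18) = (t - 1)*(t + 3)*(t^3 + 6*t^2 + 11*t + 6) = (t - 1)*(t + 3)^2*(t^2 + 3*t + 2) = (t - 1)*(t + 2)*(t + 3)^2*(t + 1)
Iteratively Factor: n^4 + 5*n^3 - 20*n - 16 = (n + 2)*(n^3 + 3*n^2 - 6*n - 8) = (n + 2)*(n + 4)*(n^2 - n - 2) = (n + 1)*(n + 2)*(n + 4)*(n - 2)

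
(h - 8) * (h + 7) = h^2 - h - 56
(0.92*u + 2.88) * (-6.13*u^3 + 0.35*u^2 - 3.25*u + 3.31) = -5.6396*u^4 - 17.3324*u^3 - 1.982*u^2 - 6.3148*u + 9.5328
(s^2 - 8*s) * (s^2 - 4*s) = s^4 - 12*s^3 + 32*s^2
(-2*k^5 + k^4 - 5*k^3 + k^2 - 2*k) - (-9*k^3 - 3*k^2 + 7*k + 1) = -2*k^5 + k^4 + 4*k^3 + 4*k^2 - 9*k - 1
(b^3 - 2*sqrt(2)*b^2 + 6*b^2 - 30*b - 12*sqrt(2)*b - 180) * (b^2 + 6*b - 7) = b^5 - 2*sqrt(2)*b^4 + 12*b^4 - 24*sqrt(2)*b^3 - b^3 - 402*b^2 - 58*sqrt(2)*b^2 - 870*b + 84*sqrt(2)*b + 1260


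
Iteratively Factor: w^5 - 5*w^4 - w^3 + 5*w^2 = (w - 1)*(w^4 - 4*w^3 - 5*w^2) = (w - 5)*(w - 1)*(w^3 + w^2) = w*(w - 5)*(w - 1)*(w^2 + w) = w*(w - 5)*(w - 1)*(w + 1)*(w)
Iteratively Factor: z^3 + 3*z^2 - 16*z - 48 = (z + 4)*(z^2 - z - 12) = (z - 4)*(z + 4)*(z + 3)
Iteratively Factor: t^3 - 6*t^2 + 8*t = (t)*(t^2 - 6*t + 8) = t*(t - 2)*(t - 4)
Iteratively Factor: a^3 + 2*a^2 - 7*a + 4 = (a - 1)*(a^2 + 3*a - 4) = (a - 1)*(a + 4)*(a - 1)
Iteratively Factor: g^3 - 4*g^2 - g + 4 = (g - 4)*(g^2 - 1) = (g - 4)*(g + 1)*(g - 1)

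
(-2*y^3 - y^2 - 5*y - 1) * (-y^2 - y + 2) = 2*y^5 + 3*y^4 + 2*y^3 + 4*y^2 - 9*y - 2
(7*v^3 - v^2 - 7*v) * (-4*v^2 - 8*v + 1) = -28*v^5 - 52*v^4 + 43*v^3 + 55*v^2 - 7*v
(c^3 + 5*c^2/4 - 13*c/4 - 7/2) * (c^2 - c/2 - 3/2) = c^5 + 3*c^4/4 - 43*c^3/8 - 15*c^2/4 + 53*c/8 + 21/4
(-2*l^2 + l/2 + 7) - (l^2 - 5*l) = -3*l^2 + 11*l/2 + 7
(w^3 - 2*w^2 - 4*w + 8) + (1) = w^3 - 2*w^2 - 4*w + 9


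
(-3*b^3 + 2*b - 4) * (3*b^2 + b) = -9*b^5 - 3*b^4 + 6*b^3 - 10*b^2 - 4*b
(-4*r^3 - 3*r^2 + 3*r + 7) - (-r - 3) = -4*r^3 - 3*r^2 + 4*r + 10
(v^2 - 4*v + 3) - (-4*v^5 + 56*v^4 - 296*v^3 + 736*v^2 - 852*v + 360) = 4*v^5 - 56*v^4 + 296*v^3 - 735*v^2 + 848*v - 357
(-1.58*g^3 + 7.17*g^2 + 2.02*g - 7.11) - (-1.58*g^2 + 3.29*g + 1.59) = -1.58*g^3 + 8.75*g^2 - 1.27*g - 8.7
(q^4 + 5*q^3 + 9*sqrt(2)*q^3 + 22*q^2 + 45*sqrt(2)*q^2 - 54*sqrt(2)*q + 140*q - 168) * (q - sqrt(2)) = q^5 + 5*q^4 + 8*sqrt(2)*q^4 + 4*q^3 + 40*sqrt(2)*q^3 - 76*sqrt(2)*q^2 + 50*q^2 - 140*sqrt(2)*q - 60*q + 168*sqrt(2)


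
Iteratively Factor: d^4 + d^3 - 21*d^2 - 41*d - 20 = (d + 4)*(d^3 - 3*d^2 - 9*d - 5) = (d + 1)*(d + 4)*(d^2 - 4*d - 5) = (d - 5)*(d + 1)*(d + 4)*(d + 1)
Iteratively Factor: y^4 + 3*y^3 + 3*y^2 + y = (y + 1)*(y^3 + 2*y^2 + y) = (y + 1)^2*(y^2 + y) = y*(y + 1)^2*(y + 1)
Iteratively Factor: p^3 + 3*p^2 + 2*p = (p + 2)*(p^2 + p) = p*(p + 2)*(p + 1)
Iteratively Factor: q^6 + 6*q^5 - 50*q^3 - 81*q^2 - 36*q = (q - 3)*(q^5 + 9*q^4 + 27*q^3 + 31*q^2 + 12*q) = (q - 3)*(q + 3)*(q^4 + 6*q^3 + 9*q^2 + 4*q) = (q - 3)*(q + 1)*(q + 3)*(q^3 + 5*q^2 + 4*q) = (q - 3)*(q + 1)^2*(q + 3)*(q^2 + 4*q) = q*(q - 3)*(q + 1)^2*(q + 3)*(q + 4)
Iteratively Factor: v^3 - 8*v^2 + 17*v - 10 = (v - 1)*(v^2 - 7*v + 10) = (v - 2)*(v - 1)*(v - 5)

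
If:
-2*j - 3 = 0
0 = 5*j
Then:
No Solution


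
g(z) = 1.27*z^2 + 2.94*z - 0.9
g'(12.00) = 33.42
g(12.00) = 217.26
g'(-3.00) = -4.68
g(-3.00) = 1.71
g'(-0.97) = 0.48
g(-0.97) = -2.56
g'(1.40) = 6.50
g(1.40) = 5.71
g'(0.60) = 4.46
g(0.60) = 1.32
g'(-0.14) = 2.58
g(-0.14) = -1.29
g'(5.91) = 17.95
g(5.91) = 60.83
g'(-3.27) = -5.37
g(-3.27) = 3.07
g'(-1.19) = -0.08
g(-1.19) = -2.60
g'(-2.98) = -4.63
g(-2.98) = 1.62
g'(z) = 2.54*z + 2.94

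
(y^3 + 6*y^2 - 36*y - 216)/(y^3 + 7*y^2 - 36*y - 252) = (y + 6)/(y + 7)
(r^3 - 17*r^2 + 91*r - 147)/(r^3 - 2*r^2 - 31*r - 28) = (r^2 - 10*r + 21)/(r^2 + 5*r + 4)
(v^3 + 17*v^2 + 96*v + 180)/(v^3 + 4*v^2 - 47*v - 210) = (v + 6)/(v - 7)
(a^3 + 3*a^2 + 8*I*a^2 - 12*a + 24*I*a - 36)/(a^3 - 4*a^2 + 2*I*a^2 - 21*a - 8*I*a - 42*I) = (a + 6*I)/(a - 7)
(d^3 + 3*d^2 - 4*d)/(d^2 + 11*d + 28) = d*(d - 1)/(d + 7)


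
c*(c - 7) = c^2 - 7*c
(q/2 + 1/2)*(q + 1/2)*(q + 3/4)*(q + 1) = q^4/2 + 13*q^3/8 + 31*q^2/16 + q + 3/16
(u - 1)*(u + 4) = u^2 + 3*u - 4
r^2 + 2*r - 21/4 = (r - 3/2)*(r + 7/2)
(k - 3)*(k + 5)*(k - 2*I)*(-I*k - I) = -I*k^4 - 2*k^3 - 3*I*k^3 - 6*k^2 + 13*I*k^2 + 26*k + 15*I*k + 30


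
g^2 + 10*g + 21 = (g + 3)*(g + 7)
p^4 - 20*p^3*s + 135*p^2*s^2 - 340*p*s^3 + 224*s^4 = (p - 8*s)*(p - 7*s)*(p - 4*s)*(p - s)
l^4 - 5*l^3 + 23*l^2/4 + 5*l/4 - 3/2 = (l - 3)*(l - 2)*(l - 1/2)*(l + 1/2)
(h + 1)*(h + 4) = h^2 + 5*h + 4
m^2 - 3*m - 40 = (m - 8)*(m + 5)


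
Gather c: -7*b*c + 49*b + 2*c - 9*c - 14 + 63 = 49*b + c*(-7*b - 7) + 49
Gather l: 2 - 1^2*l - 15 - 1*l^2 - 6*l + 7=-l^2 - 7*l - 6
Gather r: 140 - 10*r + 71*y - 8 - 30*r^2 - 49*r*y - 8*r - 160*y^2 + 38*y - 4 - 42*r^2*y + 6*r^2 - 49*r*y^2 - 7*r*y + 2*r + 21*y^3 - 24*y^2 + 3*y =r^2*(-42*y - 24) + r*(-49*y^2 - 56*y - 16) + 21*y^3 - 184*y^2 + 112*y + 128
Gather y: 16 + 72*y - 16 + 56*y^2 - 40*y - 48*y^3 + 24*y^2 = -48*y^3 + 80*y^2 + 32*y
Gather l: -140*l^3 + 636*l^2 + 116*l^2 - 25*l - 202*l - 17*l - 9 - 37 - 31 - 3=-140*l^3 + 752*l^2 - 244*l - 80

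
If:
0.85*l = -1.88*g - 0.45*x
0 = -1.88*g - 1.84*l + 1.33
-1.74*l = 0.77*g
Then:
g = 1.25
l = -0.55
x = -4.17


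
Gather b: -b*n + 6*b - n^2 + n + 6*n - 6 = b*(6 - n) - n^2 + 7*n - 6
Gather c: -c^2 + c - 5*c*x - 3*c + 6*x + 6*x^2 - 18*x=-c^2 + c*(-5*x - 2) + 6*x^2 - 12*x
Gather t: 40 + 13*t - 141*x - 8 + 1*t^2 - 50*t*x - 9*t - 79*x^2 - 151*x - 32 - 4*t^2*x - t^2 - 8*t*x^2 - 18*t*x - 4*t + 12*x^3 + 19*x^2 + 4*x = -4*t^2*x + t*(-8*x^2 - 68*x) + 12*x^3 - 60*x^2 - 288*x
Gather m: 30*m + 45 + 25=30*m + 70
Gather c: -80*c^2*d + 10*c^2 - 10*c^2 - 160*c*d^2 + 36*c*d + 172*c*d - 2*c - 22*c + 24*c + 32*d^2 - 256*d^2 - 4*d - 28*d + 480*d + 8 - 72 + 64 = -80*c^2*d + c*(-160*d^2 + 208*d) - 224*d^2 + 448*d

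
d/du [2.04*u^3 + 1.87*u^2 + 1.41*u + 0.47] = 6.12*u^2 + 3.74*u + 1.41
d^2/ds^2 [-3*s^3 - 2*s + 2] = -18*s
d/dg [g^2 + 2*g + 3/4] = 2*g + 2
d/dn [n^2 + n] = 2*n + 1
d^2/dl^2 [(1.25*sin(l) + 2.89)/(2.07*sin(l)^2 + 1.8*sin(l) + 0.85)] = (-5.35612499999999*sin(l)^5 - 44.875944*sin(l)^4 - 8.39591999999999*sin(l)^3 + 87.188886*sin(l)^2 + 54.931165*sin(l) + 4.73228999999999)/(2.07*sin(l)^2 + 1.8*sin(l) + 0.85)^3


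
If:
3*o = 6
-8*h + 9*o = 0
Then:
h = 9/4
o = 2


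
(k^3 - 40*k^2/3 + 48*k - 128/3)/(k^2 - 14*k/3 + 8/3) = (3*k^2 - 28*k + 32)/(3*k - 2)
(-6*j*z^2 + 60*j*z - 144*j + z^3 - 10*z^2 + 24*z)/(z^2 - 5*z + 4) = (-6*j*z + 36*j + z^2 - 6*z)/(z - 1)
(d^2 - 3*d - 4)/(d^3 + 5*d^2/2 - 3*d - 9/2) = 2*(d - 4)/(2*d^2 + 3*d - 9)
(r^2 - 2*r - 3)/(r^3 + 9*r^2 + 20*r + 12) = (r - 3)/(r^2 + 8*r + 12)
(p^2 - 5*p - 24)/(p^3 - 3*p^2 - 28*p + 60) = (p^2 - 5*p - 24)/(p^3 - 3*p^2 - 28*p + 60)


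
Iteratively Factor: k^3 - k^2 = (k)*(k^2 - k) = k^2*(k - 1)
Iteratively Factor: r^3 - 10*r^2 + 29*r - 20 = (r - 5)*(r^2 - 5*r + 4) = (r - 5)*(r - 4)*(r - 1)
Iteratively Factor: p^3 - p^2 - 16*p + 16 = (p + 4)*(p^2 - 5*p + 4) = (p - 4)*(p + 4)*(p - 1)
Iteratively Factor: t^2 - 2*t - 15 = (t - 5)*(t + 3)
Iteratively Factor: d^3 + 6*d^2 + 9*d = (d)*(d^2 + 6*d + 9) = d*(d + 3)*(d + 3)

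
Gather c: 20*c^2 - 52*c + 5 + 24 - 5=20*c^2 - 52*c + 24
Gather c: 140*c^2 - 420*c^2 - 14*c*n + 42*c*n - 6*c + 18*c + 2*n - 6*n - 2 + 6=-280*c^2 + c*(28*n + 12) - 4*n + 4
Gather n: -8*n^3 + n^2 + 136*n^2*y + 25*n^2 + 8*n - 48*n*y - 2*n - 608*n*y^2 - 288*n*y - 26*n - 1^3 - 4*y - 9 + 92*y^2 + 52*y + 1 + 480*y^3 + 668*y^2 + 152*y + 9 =-8*n^3 + n^2*(136*y + 26) + n*(-608*y^2 - 336*y - 20) + 480*y^3 + 760*y^2 + 200*y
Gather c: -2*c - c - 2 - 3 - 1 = -3*c - 6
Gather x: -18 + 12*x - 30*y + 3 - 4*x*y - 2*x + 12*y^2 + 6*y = x*(10 - 4*y) + 12*y^2 - 24*y - 15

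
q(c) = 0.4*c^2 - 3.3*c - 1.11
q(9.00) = 1.59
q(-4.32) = 20.61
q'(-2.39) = -5.21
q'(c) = 0.8*c - 3.3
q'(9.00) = 3.90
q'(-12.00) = -12.90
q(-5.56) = 29.60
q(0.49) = -2.63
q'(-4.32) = -6.76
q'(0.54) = -2.87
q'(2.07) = -1.64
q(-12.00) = 96.09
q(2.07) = -6.23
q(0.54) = -2.78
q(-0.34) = 0.06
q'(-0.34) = -3.57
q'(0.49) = -2.91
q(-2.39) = 9.06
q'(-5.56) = -7.75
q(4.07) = -7.92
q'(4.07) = -0.04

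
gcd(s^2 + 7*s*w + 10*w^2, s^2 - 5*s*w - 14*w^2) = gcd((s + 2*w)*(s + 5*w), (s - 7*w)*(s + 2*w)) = s + 2*w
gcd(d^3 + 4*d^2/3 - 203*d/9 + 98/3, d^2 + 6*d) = d + 6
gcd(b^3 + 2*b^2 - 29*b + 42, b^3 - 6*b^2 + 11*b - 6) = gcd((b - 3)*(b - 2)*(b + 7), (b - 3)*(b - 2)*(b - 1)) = b^2 - 5*b + 6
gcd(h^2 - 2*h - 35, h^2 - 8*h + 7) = h - 7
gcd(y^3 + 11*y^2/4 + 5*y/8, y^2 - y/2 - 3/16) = y + 1/4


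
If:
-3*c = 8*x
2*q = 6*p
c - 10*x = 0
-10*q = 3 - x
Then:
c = 0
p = -1/10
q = -3/10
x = 0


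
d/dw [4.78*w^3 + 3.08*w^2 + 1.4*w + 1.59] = 14.34*w^2 + 6.16*w + 1.4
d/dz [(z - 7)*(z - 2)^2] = (z - 2)*(3*z - 16)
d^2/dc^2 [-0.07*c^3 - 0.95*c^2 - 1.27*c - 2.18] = -0.42*c - 1.9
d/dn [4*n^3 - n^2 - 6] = 2*n*(6*n - 1)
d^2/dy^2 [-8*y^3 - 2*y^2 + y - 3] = -48*y - 4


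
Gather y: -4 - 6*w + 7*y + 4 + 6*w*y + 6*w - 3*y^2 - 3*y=-3*y^2 + y*(6*w + 4)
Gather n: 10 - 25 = -15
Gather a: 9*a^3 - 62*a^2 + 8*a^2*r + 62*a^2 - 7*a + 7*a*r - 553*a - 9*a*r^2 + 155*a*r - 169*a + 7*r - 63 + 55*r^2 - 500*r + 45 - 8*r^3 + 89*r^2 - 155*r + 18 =9*a^3 + 8*a^2*r + a*(-9*r^2 + 162*r - 729) - 8*r^3 + 144*r^2 - 648*r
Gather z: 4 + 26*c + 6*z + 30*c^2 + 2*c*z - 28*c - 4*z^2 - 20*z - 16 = 30*c^2 - 2*c - 4*z^2 + z*(2*c - 14) - 12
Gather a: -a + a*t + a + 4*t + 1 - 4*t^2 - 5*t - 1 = a*t - 4*t^2 - t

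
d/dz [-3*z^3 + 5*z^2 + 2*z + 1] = -9*z^2 + 10*z + 2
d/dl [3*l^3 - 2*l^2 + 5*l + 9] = 9*l^2 - 4*l + 5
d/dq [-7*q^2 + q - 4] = 1 - 14*q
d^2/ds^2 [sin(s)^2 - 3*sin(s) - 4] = 3*sin(s) + 2*cos(2*s)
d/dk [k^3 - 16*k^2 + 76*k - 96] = 3*k^2 - 32*k + 76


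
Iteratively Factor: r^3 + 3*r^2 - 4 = (r + 2)*(r^2 + r - 2) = (r + 2)^2*(r - 1)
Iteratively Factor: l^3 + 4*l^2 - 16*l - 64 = (l + 4)*(l^2 - 16) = (l - 4)*(l + 4)*(l + 4)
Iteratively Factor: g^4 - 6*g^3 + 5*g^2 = (g)*(g^3 - 6*g^2 + 5*g) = g*(g - 1)*(g^2 - 5*g) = g^2*(g - 1)*(g - 5)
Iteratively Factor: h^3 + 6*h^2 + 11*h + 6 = (h + 2)*(h^2 + 4*h + 3) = (h + 1)*(h + 2)*(h + 3)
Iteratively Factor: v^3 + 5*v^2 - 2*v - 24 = (v - 2)*(v^2 + 7*v + 12) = (v - 2)*(v + 4)*(v + 3)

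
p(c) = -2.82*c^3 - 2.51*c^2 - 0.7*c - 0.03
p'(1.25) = -20.19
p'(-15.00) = -1828.90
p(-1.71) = 7.93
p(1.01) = -6.20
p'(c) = -8.46*c^2 - 5.02*c - 0.7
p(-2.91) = 50.24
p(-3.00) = 55.62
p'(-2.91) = -57.73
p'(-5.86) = -261.80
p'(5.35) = -269.70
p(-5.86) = 485.35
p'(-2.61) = -45.23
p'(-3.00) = -61.78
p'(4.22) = -172.54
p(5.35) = -507.45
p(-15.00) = 8963.22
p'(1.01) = -14.40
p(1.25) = -10.33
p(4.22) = -259.61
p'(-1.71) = -16.85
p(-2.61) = 34.84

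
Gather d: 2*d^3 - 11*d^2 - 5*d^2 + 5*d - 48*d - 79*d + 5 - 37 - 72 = 2*d^3 - 16*d^2 - 122*d - 104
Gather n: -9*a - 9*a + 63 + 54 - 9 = 108 - 18*a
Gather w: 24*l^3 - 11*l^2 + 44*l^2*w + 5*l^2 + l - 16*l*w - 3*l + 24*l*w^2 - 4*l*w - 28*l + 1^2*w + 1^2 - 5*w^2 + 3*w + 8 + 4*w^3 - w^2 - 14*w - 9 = 24*l^3 - 6*l^2 - 30*l + 4*w^3 + w^2*(24*l - 6) + w*(44*l^2 - 20*l - 10)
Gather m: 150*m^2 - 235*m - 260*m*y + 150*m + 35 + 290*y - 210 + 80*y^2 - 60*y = 150*m^2 + m*(-260*y - 85) + 80*y^2 + 230*y - 175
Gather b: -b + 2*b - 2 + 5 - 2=b + 1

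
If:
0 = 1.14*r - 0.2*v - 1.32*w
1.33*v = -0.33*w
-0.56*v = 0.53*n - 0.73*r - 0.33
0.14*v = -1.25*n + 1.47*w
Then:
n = -1.26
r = -1.17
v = 0.26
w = -1.05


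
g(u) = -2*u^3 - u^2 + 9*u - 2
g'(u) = -6*u^2 - 2*u + 9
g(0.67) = 2.98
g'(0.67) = 4.97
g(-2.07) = -7.18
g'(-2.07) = -12.57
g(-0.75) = -8.47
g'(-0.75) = 7.12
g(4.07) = -116.77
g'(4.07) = -98.53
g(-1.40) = -11.07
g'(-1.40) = 0.04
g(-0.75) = -8.47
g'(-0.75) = 7.12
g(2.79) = -28.11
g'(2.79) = -43.28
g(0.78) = 3.46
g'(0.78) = 3.79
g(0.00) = -2.00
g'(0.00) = 9.00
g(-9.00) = 1294.00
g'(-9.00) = -459.00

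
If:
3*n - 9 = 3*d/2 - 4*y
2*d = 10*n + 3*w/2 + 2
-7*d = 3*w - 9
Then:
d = 73 - 80*y/3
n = 79/2 - 44*y/3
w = 560*y/9 - 502/3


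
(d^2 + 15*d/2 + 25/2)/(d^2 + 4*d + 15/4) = 2*(d + 5)/(2*d + 3)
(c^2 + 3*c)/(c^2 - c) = (c + 3)/(c - 1)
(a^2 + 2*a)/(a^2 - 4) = a/(a - 2)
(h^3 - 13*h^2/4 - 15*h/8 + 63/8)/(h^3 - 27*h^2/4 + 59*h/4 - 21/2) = (h + 3/2)/(h - 2)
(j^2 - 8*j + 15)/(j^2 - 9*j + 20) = (j - 3)/(j - 4)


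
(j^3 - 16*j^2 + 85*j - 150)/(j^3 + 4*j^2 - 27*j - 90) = (j^2 - 11*j + 30)/(j^2 + 9*j + 18)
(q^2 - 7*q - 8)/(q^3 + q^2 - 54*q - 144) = (q + 1)/(q^2 + 9*q + 18)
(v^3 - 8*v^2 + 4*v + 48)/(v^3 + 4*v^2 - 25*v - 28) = (v^2 - 4*v - 12)/(v^2 + 8*v + 7)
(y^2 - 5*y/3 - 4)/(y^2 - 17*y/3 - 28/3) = (y - 3)/(y - 7)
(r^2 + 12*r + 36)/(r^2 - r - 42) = (r + 6)/(r - 7)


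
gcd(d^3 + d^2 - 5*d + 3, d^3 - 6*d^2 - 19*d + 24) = d^2 + 2*d - 3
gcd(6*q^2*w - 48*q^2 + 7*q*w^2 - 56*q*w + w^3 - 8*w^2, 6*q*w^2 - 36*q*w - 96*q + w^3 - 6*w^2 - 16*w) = 6*q*w - 48*q + w^2 - 8*w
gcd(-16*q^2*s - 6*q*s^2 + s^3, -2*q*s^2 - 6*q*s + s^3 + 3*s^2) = s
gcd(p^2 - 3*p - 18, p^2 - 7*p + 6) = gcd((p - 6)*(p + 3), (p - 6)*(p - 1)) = p - 6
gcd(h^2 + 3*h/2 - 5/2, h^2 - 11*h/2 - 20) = h + 5/2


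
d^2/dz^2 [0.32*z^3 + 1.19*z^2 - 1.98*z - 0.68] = 1.92*z + 2.38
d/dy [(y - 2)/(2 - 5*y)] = -8/(5*y - 2)^2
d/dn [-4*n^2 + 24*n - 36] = 24 - 8*n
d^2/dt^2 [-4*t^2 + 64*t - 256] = -8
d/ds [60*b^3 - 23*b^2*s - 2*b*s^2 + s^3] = -23*b^2 - 4*b*s + 3*s^2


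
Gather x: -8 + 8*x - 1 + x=9*x - 9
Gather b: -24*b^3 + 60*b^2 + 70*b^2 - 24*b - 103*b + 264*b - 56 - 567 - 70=-24*b^3 + 130*b^2 + 137*b - 693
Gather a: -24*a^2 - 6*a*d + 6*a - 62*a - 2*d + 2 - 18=-24*a^2 + a*(-6*d - 56) - 2*d - 16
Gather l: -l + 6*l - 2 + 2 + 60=5*l + 60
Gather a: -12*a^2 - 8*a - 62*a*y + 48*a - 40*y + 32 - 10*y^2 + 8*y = -12*a^2 + a*(40 - 62*y) - 10*y^2 - 32*y + 32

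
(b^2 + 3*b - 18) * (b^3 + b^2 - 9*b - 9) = b^5 + 4*b^4 - 24*b^3 - 54*b^2 + 135*b + 162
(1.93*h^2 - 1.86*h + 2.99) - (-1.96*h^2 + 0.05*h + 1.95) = 3.89*h^2 - 1.91*h + 1.04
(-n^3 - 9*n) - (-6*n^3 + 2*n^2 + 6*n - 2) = 5*n^3 - 2*n^2 - 15*n + 2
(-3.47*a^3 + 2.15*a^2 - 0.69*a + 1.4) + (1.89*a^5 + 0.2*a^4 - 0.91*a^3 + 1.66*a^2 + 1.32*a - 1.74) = 1.89*a^5 + 0.2*a^4 - 4.38*a^3 + 3.81*a^2 + 0.63*a - 0.34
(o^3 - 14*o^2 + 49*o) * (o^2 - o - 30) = o^5 - 15*o^4 + 33*o^3 + 371*o^2 - 1470*o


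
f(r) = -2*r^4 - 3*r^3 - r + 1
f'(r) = -8*r^3 - 9*r^2 - 1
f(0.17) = 0.81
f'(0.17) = -1.30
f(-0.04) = 1.04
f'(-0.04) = -1.01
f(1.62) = -27.15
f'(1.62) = -58.63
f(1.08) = -6.58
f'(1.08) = -21.58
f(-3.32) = -128.88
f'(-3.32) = 192.55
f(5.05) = -1691.17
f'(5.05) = -1260.82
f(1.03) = -5.56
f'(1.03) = -19.29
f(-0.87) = 2.70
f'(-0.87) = -2.54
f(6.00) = -3245.00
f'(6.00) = -2053.00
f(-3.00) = -77.00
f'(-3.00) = 134.00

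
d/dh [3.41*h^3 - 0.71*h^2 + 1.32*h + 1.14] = 10.23*h^2 - 1.42*h + 1.32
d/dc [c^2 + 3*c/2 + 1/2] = 2*c + 3/2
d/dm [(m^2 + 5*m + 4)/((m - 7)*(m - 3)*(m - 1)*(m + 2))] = 2*(-m^5 - 3*m^4 + 37*m^3 + 52*m^2 - 78*m - 187)/(m^8 - 18*m^7 + 99*m^6 - 80*m^5 - 741*m^4 + 1494*m^3 + 925*m^2 - 3444*m + 1764)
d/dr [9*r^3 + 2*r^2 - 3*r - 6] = 27*r^2 + 4*r - 3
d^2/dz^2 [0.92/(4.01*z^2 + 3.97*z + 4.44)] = (-29.587384*z^2 - 29.292248*z + 0.92*(8.02*z + 3.97)*(16.04*z + 7.94) - 32.760096)/(4.01*z^2 + 3.97*z + 4.44)^3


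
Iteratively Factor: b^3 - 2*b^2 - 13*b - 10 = (b + 1)*(b^2 - 3*b - 10) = (b + 1)*(b + 2)*(b - 5)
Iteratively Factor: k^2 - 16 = (k + 4)*(k - 4)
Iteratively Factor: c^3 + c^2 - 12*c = (c)*(c^2 + c - 12) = c*(c - 3)*(c + 4)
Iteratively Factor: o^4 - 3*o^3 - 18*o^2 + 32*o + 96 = (o + 2)*(o^3 - 5*o^2 - 8*o + 48) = (o + 2)*(o + 3)*(o^2 - 8*o + 16) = (o - 4)*(o + 2)*(o + 3)*(o - 4)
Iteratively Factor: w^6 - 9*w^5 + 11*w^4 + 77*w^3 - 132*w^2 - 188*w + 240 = (w + 2)*(w^5 - 11*w^4 + 33*w^3 + 11*w^2 - 154*w + 120) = (w - 4)*(w + 2)*(w^4 - 7*w^3 + 5*w^2 + 31*w - 30) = (w - 5)*(w - 4)*(w + 2)*(w^3 - 2*w^2 - 5*w + 6) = (w - 5)*(w - 4)*(w + 2)^2*(w^2 - 4*w + 3) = (w - 5)*(w - 4)*(w - 3)*(w + 2)^2*(w - 1)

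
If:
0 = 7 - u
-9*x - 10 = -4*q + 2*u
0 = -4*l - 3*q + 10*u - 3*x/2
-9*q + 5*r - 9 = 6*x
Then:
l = 13 - 33*x/16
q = 9*x/4 + 6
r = 21*x/4 + 63/5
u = 7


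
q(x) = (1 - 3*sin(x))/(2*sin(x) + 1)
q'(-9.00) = 147.47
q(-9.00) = 12.72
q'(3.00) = 3.01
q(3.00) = 0.45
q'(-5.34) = -0.43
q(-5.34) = -0.55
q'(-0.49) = -1278.24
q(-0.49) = 41.05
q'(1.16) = -0.25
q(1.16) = -0.62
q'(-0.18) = -11.94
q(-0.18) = 2.39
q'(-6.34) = -6.35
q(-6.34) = 1.32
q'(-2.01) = 3.24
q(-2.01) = -4.59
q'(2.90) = 2.22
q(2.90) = 0.19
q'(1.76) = 0.11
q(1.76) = -0.66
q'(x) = -2*(1 - 3*sin(x))*cos(x)/(2*sin(x) + 1)^2 - 3*cos(x)/(2*sin(x) + 1) = -5*cos(x)/(2*sin(x) + 1)^2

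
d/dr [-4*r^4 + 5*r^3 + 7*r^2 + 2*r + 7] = -16*r^3 + 15*r^2 + 14*r + 2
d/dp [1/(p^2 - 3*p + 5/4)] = 16*(3 - 2*p)/(4*p^2 - 12*p + 5)^2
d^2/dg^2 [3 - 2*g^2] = -4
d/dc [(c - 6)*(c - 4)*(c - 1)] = 3*c^2 - 22*c + 34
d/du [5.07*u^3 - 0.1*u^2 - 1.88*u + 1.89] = 15.21*u^2 - 0.2*u - 1.88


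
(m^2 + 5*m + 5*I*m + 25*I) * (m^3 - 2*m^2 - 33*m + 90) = m^5 + 3*m^4 + 5*I*m^4 - 43*m^3 + 15*I*m^3 - 75*m^2 - 215*I*m^2 + 450*m - 375*I*m + 2250*I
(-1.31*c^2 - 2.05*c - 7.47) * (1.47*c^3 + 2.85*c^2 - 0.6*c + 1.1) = -1.9257*c^5 - 6.747*c^4 - 16.0374*c^3 - 21.5005*c^2 + 2.227*c - 8.217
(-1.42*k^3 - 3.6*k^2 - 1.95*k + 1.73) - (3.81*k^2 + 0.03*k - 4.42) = -1.42*k^3 - 7.41*k^2 - 1.98*k + 6.15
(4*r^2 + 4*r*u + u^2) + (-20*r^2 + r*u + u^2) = -16*r^2 + 5*r*u + 2*u^2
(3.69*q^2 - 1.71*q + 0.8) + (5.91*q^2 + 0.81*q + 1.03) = 9.6*q^2 - 0.9*q + 1.83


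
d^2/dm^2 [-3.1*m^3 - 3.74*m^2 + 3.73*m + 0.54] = -18.6*m - 7.48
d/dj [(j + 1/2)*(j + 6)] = 2*j + 13/2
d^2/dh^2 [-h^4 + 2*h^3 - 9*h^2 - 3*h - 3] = -12*h^2 + 12*h - 18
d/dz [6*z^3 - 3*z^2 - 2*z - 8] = 18*z^2 - 6*z - 2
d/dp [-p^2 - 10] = -2*p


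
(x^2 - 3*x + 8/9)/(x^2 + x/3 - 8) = (x - 1/3)/(x + 3)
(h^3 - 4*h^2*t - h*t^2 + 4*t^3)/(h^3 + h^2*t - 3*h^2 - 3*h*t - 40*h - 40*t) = (h^2 - 5*h*t + 4*t^2)/(h^2 - 3*h - 40)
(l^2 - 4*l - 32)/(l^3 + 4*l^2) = (l - 8)/l^2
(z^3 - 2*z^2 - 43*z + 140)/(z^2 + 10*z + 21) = (z^2 - 9*z + 20)/(z + 3)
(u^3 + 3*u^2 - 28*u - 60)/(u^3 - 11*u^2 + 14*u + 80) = (u + 6)/(u - 8)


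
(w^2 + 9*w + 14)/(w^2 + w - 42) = (w + 2)/(w - 6)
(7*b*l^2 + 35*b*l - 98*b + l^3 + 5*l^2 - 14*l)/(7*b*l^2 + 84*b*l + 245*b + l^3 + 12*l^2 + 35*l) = (l - 2)/(l + 5)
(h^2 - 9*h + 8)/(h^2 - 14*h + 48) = (h - 1)/(h - 6)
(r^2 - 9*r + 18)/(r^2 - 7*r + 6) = (r - 3)/(r - 1)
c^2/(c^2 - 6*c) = c/(c - 6)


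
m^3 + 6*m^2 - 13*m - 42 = (m - 3)*(m + 2)*(m + 7)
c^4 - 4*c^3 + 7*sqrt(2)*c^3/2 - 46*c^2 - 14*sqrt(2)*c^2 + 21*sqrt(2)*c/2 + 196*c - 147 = (c - 3)*(c - 1)*(c - 7*sqrt(2)/2)*(c + 7*sqrt(2))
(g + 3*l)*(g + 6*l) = g^2 + 9*g*l + 18*l^2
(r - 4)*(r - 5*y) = r^2 - 5*r*y - 4*r + 20*y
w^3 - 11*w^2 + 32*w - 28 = (w - 7)*(w - 2)^2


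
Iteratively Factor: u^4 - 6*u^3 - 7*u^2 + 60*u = (u - 4)*(u^3 - 2*u^2 - 15*u) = u*(u - 4)*(u^2 - 2*u - 15) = u*(u - 4)*(u + 3)*(u - 5)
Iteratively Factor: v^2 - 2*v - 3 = (v + 1)*(v - 3)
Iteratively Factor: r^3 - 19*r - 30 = (r + 3)*(r^2 - 3*r - 10) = (r - 5)*(r + 3)*(r + 2)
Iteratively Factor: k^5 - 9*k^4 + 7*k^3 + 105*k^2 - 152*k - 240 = (k - 4)*(k^4 - 5*k^3 - 13*k^2 + 53*k + 60) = (k - 4)^2*(k^3 - k^2 - 17*k - 15) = (k - 4)^2*(k + 1)*(k^2 - 2*k - 15) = (k - 5)*(k - 4)^2*(k + 1)*(k + 3)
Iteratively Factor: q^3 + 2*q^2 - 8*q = (q - 2)*(q^2 + 4*q) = (q - 2)*(q + 4)*(q)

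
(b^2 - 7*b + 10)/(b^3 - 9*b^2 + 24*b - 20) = 1/(b - 2)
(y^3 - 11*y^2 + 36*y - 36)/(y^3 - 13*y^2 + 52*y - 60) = (y - 3)/(y - 5)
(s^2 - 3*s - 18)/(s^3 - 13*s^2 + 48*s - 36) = (s + 3)/(s^2 - 7*s + 6)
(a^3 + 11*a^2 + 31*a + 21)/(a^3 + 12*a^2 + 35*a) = (a^2 + 4*a + 3)/(a*(a + 5))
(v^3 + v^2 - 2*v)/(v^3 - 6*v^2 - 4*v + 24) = v*(v - 1)/(v^2 - 8*v + 12)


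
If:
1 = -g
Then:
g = -1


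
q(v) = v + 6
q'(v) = 1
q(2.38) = 8.38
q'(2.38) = 1.00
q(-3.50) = 2.50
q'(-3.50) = 1.00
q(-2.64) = 3.36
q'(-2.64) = 1.00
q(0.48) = 6.48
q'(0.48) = 1.00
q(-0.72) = 5.28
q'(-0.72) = 1.00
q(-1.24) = 4.76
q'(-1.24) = 1.00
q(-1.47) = 4.53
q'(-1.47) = 1.00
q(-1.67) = 4.33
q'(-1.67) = 1.00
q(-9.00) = -3.00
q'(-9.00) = 1.00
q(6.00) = 12.00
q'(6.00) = 1.00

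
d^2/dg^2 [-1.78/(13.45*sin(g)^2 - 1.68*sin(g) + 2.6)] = (1288.0258*sin(g)^4 - 120.66264*sin(g)^3 - 2176.001228*sin(g)^2 + 249.10032*sin(g) + 114.445456)/(13.45*sin(g)^2 - 1.68*sin(g) + 2.6)^3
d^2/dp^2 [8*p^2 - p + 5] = 16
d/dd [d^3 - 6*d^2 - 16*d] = 3*d^2 - 12*d - 16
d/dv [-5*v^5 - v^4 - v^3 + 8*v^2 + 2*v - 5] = -25*v^4 - 4*v^3 - 3*v^2 + 16*v + 2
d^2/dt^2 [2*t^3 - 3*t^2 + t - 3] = 12*t - 6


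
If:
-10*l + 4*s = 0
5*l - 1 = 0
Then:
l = 1/5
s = 1/2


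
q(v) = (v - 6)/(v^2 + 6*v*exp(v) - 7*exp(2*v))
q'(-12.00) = -0.01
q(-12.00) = -0.13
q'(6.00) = 0.00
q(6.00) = 0.00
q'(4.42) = -0.00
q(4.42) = 0.00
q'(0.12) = -1.02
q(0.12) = 0.73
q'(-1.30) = -34.06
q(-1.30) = 7.64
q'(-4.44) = -0.20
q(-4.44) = -0.54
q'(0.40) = -0.80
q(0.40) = 0.47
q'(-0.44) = -1.72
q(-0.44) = 1.46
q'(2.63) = -0.01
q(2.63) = 0.00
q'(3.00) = -0.00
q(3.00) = 0.00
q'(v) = (v - 6)*(-6*v*exp(v) - 2*v + 14*exp(2*v) - 6*exp(v))/(v^2 + 6*v*exp(v) - 7*exp(2*v))^2 + 1/(v^2 + 6*v*exp(v) - 7*exp(2*v)) = (v^2 + 6*v*exp(v) - 2*(v - 6)*(3*v*exp(v) + v - 7*exp(2*v) + 3*exp(v)) - 7*exp(2*v))/(v^2 + 6*v*exp(v) - 7*exp(2*v))^2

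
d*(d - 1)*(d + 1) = d^3 - d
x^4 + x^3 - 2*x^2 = x^2*(x - 1)*(x + 2)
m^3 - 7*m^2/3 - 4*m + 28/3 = (m - 7/3)*(m - 2)*(m + 2)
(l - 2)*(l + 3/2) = l^2 - l/2 - 3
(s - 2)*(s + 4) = s^2 + 2*s - 8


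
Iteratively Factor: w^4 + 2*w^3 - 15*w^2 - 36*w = (w - 4)*(w^3 + 6*w^2 + 9*w) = (w - 4)*(w + 3)*(w^2 + 3*w) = w*(w - 4)*(w + 3)*(w + 3)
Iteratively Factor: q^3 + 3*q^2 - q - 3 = (q - 1)*(q^2 + 4*q + 3) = (q - 1)*(q + 3)*(q + 1)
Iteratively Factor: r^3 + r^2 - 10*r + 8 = (r - 1)*(r^2 + 2*r - 8) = (r - 2)*(r - 1)*(r + 4)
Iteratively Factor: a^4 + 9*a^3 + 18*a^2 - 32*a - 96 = (a + 4)*(a^3 + 5*a^2 - 2*a - 24) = (a + 4)^2*(a^2 + a - 6) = (a + 3)*(a + 4)^2*(a - 2)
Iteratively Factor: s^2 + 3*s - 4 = (s + 4)*(s - 1)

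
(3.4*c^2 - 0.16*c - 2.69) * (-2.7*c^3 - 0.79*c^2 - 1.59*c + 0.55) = -9.18*c^5 - 2.254*c^4 + 1.9834*c^3 + 4.2495*c^2 + 4.1891*c - 1.4795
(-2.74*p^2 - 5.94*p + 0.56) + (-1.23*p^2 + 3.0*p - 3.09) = -3.97*p^2 - 2.94*p - 2.53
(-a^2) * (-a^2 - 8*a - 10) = a^4 + 8*a^3 + 10*a^2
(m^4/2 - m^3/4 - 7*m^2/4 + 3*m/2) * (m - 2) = m^5/2 - 5*m^4/4 - 5*m^3/4 + 5*m^2 - 3*m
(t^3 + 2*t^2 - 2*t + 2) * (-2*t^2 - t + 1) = -2*t^5 - 5*t^4 + 3*t^3 - 4*t + 2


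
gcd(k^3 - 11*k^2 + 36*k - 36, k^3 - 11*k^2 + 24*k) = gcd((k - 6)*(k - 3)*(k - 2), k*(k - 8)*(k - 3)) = k - 3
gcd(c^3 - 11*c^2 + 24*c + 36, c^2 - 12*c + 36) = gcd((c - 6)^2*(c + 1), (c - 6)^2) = c^2 - 12*c + 36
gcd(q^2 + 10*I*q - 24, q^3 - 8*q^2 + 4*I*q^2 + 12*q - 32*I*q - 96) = q + 6*I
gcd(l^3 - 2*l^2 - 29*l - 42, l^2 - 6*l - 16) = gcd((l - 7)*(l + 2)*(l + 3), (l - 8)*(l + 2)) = l + 2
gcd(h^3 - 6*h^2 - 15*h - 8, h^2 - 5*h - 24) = h - 8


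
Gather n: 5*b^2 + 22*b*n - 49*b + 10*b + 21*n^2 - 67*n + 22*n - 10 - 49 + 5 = 5*b^2 - 39*b + 21*n^2 + n*(22*b - 45) - 54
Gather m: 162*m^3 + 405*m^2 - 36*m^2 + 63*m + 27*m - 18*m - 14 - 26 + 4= 162*m^3 + 369*m^2 + 72*m - 36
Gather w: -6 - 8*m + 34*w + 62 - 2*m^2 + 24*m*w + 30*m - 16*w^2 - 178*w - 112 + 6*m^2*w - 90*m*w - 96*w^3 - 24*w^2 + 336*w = -2*m^2 + 22*m - 96*w^3 - 40*w^2 + w*(6*m^2 - 66*m + 192) - 56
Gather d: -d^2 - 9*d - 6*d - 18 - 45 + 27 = -d^2 - 15*d - 36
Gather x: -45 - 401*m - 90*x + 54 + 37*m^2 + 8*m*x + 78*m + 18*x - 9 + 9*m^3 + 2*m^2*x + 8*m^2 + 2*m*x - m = 9*m^3 + 45*m^2 - 324*m + x*(2*m^2 + 10*m - 72)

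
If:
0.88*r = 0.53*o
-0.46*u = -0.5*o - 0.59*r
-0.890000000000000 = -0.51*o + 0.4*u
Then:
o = -3.81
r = -2.29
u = -7.08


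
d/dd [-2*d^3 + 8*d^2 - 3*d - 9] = -6*d^2 + 16*d - 3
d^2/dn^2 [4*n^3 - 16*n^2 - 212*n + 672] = 24*n - 32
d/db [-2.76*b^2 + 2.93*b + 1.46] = 2.93 - 5.52*b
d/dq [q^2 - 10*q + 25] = 2*q - 10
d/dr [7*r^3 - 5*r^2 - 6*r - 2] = 21*r^2 - 10*r - 6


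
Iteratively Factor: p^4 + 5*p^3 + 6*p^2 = (p)*(p^3 + 5*p^2 + 6*p) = p*(p + 3)*(p^2 + 2*p) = p^2*(p + 3)*(p + 2)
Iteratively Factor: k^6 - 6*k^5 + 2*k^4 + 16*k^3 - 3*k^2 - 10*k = (k)*(k^5 - 6*k^4 + 2*k^3 + 16*k^2 - 3*k - 10) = k*(k - 5)*(k^4 - k^3 - 3*k^2 + k + 2) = k*(k - 5)*(k - 1)*(k^3 - 3*k - 2) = k*(k - 5)*(k - 1)*(k + 1)*(k^2 - k - 2) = k*(k - 5)*(k - 2)*(k - 1)*(k + 1)*(k + 1)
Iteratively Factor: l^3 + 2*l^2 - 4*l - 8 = (l + 2)*(l^2 - 4) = (l + 2)^2*(l - 2)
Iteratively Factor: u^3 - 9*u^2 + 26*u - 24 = (u - 2)*(u^2 - 7*u + 12) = (u - 4)*(u - 2)*(u - 3)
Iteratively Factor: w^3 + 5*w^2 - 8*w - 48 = (w + 4)*(w^2 + w - 12) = (w - 3)*(w + 4)*(w + 4)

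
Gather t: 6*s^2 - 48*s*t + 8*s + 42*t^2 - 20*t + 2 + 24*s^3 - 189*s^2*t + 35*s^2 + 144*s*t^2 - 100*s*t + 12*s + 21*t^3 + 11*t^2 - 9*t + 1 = 24*s^3 + 41*s^2 + 20*s + 21*t^3 + t^2*(144*s + 53) + t*(-189*s^2 - 148*s - 29) + 3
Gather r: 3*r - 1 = 3*r - 1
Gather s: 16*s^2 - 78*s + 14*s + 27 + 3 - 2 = 16*s^2 - 64*s + 28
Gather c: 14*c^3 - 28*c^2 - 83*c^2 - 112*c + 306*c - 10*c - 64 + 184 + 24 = 14*c^3 - 111*c^2 + 184*c + 144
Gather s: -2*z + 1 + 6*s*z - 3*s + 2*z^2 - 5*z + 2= s*(6*z - 3) + 2*z^2 - 7*z + 3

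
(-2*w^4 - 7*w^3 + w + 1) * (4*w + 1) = -8*w^5 - 30*w^4 - 7*w^3 + 4*w^2 + 5*w + 1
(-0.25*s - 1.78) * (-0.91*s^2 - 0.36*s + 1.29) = 0.2275*s^3 + 1.7098*s^2 + 0.3183*s - 2.2962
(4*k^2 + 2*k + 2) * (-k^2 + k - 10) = -4*k^4 + 2*k^3 - 40*k^2 - 18*k - 20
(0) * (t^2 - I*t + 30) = 0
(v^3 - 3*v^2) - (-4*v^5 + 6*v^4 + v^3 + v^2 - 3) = 4*v^5 - 6*v^4 - 4*v^2 + 3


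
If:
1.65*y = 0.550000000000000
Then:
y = 0.33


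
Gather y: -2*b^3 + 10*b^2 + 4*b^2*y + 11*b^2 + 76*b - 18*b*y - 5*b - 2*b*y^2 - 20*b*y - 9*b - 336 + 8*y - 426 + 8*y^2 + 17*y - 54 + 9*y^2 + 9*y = -2*b^3 + 21*b^2 + 62*b + y^2*(17 - 2*b) + y*(4*b^2 - 38*b + 34) - 816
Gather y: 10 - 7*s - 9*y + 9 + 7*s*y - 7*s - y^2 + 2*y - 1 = -14*s - y^2 + y*(7*s - 7) + 18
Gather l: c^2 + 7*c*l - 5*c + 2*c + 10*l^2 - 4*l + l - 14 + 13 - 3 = c^2 - 3*c + 10*l^2 + l*(7*c - 3) - 4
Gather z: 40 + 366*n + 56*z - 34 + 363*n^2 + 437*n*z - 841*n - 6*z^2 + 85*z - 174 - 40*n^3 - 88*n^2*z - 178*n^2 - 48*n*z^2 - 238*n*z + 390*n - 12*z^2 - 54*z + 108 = -40*n^3 + 185*n^2 - 85*n + z^2*(-48*n - 18) + z*(-88*n^2 + 199*n + 87) - 60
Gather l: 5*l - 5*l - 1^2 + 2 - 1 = 0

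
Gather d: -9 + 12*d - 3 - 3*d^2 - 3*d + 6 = -3*d^2 + 9*d - 6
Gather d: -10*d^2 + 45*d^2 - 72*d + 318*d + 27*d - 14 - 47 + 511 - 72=35*d^2 + 273*d + 378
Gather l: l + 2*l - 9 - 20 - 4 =3*l - 33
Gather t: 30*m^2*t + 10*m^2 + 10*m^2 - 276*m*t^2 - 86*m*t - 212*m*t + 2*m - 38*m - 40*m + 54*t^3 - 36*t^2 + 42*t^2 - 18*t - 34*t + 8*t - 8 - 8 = 20*m^2 - 76*m + 54*t^3 + t^2*(6 - 276*m) + t*(30*m^2 - 298*m - 44) - 16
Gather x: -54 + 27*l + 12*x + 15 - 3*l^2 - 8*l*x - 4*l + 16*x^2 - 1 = -3*l^2 + 23*l + 16*x^2 + x*(12 - 8*l) - 40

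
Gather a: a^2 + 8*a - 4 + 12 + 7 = a^2 + 8*a + 15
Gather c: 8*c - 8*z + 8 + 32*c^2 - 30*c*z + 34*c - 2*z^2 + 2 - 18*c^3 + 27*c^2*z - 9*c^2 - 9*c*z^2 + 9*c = -18*c^3 + c^2*(27*z + 23) + c*(-9*z^2 - 30*z + 51) - 2*z^2 - 8*z + 10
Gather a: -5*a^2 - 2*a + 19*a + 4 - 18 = -5*a^2 + 17*a - 14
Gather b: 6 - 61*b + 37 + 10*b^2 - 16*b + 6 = 10*b^2 - 77*b + 49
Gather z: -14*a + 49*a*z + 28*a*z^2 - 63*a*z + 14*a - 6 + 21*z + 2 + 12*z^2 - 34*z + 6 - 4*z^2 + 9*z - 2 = z^2*(28*a + 8) + z*(-14*a - 4)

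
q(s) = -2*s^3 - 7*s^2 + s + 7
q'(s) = -6*s^2 - 14*s + 1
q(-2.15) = -7.63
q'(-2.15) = 3.36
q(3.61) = -174.71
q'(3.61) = -127.73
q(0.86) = 1.41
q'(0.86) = -15.48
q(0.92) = 0.44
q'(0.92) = -16.96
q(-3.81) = 12.19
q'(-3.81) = -32.76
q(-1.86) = -6.21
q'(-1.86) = 6.28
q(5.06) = -426.27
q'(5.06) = -223.46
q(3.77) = -195.89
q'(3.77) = -137.06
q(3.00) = -107.00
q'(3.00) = -95.00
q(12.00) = -4445.00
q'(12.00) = -1031.00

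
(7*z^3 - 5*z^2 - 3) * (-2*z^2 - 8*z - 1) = -14*z^5 - 46*z^4 + 33*z^3 + 11*z^2 + 24*z + 3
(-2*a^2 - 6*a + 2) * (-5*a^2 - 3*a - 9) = 10*a^4 + 36*a^3 + 26*a^2 + 48*a - 18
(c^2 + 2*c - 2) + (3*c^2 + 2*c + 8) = 4*c^2 + 4*c + 6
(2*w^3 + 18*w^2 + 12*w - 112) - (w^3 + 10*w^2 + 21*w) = w^3 + 8*w^2 - 9*w - 112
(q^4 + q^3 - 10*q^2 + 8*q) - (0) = q^4 + q^3 - 10*q^2 + 8*q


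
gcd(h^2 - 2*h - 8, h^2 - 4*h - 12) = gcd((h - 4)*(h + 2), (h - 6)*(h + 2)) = h + 2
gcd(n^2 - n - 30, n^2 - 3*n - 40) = n + 5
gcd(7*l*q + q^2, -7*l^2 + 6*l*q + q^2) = 7*l + q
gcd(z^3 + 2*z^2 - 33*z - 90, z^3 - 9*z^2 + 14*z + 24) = z - 6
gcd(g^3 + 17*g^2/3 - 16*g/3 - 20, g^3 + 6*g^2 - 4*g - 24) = g^2 + 4*g - 12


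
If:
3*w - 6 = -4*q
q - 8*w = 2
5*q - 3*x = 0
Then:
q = 54/35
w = -2/35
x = 18/7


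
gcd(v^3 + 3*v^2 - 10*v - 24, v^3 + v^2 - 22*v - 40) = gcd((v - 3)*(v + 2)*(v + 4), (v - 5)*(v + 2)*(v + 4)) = v^2 + 6*v + 8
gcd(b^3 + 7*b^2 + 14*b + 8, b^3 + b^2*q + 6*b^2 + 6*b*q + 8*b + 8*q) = b^2 + 6*b + 8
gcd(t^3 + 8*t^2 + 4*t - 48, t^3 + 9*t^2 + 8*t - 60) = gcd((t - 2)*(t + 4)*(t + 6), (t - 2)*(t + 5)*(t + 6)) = t^2 + 4*t - 12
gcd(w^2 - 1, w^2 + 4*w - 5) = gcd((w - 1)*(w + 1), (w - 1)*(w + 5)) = w - 1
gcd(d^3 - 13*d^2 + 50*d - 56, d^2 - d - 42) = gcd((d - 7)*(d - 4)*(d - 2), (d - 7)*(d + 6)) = d - 7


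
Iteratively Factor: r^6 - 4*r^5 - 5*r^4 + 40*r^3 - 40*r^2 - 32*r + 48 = (r - 2)*(r^5 - 2*r^4 - 9*r^3 + 22*r^2 + 4*r - 24) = (r - 2)^2*(r^4 - 9*r^2 + 4*r + 12) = (r - 2)^3*(r^3 + 2*r^2 - 5*r - 6) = (r - 2)^3*(r + 3)*(r^2 - r - 2) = (r - 2)^4*(r + 3)*(r + 1)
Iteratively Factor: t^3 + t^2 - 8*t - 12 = (t - 3)*(t^2 + 4*t + 4) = (t - 3)*(t + 2)*(t + 2)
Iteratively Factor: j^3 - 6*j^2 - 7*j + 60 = (j - 5)*(j^2 - j - 12) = (j - 5)*(j + 3)*(j - 4)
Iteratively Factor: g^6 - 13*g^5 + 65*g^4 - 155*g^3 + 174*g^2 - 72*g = (g - 1)*(g^5 - 12*g^4 + 53*g^3 - 102*g^2 + 72*g) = g*(g - 1)*(g^4 - 12*g^3 + 53*g^2 - 102*g + 72) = g*(g - 3)*(g - 1)*(g^3 - 9*g^2 + 26*g - 24) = g*(g - 3)*(g - 2)*(g - 1)*(g^2 - 7*g + 12) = g*(g - 3)^2*(g - 2)*(g - 1)*(g - 4)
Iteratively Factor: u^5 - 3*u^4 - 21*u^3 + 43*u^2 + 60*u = (u - 5)*(u^4 + 2*u^3 - 11*u^2 - 12*u) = (u - 5)*(u + 1)*(u^3 + u^2 - 12*u) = (u - 5)*(u + 1)*(u + 4)*(u^2 - 3*u) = (u - 5)*(u - 3)*(u + 1)*(u + 4)*(u)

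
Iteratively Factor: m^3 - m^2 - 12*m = (m + 3)*(m^2 - 4*m) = (m - 4)*(m + 3)*(m)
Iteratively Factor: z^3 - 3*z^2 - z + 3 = (z + 1)*(z^2 - 4*z + 3) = (z - 3)*(z + 1)*(z - 1)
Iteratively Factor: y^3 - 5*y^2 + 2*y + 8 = (y + 1)*(y^2 - 6*y + 8) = (y - 4)*(y + 1)*(y - 2)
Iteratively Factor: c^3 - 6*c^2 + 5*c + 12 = (c + 1)*(c^2 - 7*c + 12) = (c - 4)*(c + 1)*(c - 3)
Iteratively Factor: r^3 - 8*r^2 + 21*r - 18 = (r - 3)*(r^2 - 5*r + 6) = (r - 3)*(r - 2)*(r - 3)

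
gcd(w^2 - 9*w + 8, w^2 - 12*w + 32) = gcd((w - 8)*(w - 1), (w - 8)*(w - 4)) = w - 8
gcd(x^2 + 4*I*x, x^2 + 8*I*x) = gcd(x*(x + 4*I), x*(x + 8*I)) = x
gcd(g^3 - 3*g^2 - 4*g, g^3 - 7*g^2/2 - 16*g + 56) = g - 4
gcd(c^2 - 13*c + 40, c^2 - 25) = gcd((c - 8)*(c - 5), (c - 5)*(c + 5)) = c - 5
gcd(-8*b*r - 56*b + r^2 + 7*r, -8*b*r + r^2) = -8*b + r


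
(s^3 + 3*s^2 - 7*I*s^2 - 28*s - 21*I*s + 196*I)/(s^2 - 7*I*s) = s + 3 - 28/s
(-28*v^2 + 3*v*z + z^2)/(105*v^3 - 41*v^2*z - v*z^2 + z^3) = (-4*v + z)/(15*v^2 - 8*v*z + z^2)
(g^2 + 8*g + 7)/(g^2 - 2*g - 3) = (g + 7)/(g - 3)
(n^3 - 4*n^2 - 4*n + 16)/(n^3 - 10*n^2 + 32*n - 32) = (n + 2)/(n - 4)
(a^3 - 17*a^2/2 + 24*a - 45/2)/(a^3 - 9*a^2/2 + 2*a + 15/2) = (a - 3)/(a + 1)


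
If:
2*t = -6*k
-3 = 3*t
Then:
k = 1/3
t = -1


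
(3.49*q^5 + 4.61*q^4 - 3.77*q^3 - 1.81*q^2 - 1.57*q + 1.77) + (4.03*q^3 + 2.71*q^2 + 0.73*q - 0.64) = 3.49*q^5 + 4.61*q^4 + 0.26*q^3 + 0.9*q^2 - 0.84*q + 1.13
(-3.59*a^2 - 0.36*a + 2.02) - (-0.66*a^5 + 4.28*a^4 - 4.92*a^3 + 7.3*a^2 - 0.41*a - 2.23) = 0.66*a^5 - 4.28*a^4 + 4.92*a^3 - 10.89*a^2 + 0.05*a + 4.25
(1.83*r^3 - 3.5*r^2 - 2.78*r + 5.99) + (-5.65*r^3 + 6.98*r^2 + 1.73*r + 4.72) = -3.82*r^3 + 3.48*r^2 - 1.05*r + 10.71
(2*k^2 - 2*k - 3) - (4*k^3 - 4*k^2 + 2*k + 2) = -4*k^3 + 6*k^2 - 4*k - 5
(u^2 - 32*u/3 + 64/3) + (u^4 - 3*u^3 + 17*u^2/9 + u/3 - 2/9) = u^4 - 3*u^3 + 26*u^2/9 - 31*u/3 + 190/9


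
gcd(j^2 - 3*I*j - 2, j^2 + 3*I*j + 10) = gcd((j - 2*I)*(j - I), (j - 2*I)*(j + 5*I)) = j - 2*I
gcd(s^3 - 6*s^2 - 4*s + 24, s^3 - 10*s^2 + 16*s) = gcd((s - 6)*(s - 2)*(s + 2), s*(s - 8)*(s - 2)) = s - 2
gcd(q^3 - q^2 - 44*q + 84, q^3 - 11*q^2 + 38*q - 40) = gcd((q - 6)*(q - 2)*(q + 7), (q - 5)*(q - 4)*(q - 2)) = q - 2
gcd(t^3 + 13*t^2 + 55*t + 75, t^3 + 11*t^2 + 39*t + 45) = t^2 + 8*t + 15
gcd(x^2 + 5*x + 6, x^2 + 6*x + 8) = x + 2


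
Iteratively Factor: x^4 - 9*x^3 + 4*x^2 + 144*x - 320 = (x - 5)*(x^3 - 4*x^2 - 16*x + 64) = (x - 5)*(x - 4)*(x^2 - 16) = (x - 5)*(x - 4)*(x + 4)*(x - 4)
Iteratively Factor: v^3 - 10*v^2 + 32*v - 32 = (v - 2)*(v^2 - 8*v + 16) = (v - 4)*(v - 2)*(v - 4)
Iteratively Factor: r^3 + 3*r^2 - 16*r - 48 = (r - 4)*(r^2 + 7*r + 12) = (r - 4)*(r + 3)*(r + 4)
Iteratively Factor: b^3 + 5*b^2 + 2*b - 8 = (b + 4)*(b^2 + b - 2) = (b - 1)*(b + 4)*(b + 2)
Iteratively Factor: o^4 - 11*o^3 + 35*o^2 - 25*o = (o)*(o^3 - 11*o^2 + 35*o - 25) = o*(o - 5)*(o^2 - 6*o + 5) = o*(o - 5)^2*(o - 1)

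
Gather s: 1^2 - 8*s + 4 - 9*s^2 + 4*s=-9*s^2 - 4*s + 5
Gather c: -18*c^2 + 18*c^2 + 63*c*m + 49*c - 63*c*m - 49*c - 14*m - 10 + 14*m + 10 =0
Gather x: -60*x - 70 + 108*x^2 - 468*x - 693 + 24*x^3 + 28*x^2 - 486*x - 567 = 24*x^3 + 136*x^2 - 1014*x - 1330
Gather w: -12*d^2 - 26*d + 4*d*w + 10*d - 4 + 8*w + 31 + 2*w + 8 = -12*d^2 - 16*d + w*(4*d + 10) + 35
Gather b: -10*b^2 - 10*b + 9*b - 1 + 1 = -10*b^2 - b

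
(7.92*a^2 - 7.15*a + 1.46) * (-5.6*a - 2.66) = -44.352*a^3 + 18.9728*a^2 + 10.843*a - 3.8836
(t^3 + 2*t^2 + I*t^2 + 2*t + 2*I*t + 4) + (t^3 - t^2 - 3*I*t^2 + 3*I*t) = 2*t^3 + t^2 - 2*I*t^2 + 2*t + 5*I*t + 4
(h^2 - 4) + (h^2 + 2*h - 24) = 2*h^2 + 2*h - 28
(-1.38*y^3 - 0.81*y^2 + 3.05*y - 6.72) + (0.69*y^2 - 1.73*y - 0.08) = -1.38*y^3 - 0.12*y^2 + 1.32*y - 6.8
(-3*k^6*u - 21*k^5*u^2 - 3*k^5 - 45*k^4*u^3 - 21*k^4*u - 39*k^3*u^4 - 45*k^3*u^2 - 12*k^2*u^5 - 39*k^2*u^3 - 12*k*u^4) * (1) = -3*k^6*u - 21*k^5*u^2 - 3*k^5 - 45*k^4*u^3 - 21*k^4*u - 39*k^3*u^4 - 45*k^3*u^2 - 12*k^2*u^5 - 39*k^2*u^3 - 12*k*u^4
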